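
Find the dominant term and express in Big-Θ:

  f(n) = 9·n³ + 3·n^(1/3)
Θ(n³)

Order the terms by growth rate: 3·n^(1/3) ≺ 9·n³.
The fastest-growing term 9·n³ dominates as n → ∞; dropping its constant factor gives Θ(n³).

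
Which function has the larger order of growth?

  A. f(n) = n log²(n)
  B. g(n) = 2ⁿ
B

f(n) = n log²(n) is O(n log² n), while g(n) = 2ⁿ is O(2ⁿ).
Since O(2ⁿ) grows faster than O(n log² n), g(n) dominates.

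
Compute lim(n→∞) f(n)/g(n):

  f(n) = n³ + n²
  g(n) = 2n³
1/2

Since n³ + n² and 2n³ have the same growth rate (O(n³)),
the ratio converges to a constant: 1/2.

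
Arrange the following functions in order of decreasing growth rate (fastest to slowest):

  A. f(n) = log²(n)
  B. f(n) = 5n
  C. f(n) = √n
B > C > A

Comparing growth rates:
B = 5n is O(n)
C = √n is O(√n)
A = log²(n) is O(log² n)

Therefore, the order from fastest to slowest is: B > C > A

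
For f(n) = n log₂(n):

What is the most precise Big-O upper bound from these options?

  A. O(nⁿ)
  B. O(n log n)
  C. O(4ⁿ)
B

f(n) = n log₂(n) is O(n log n).
All listed options are valid Big-O bounds (upper bounds),
but O(n log n) is the tightest (smallest valid bound).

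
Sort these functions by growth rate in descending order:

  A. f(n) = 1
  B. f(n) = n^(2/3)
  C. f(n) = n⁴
C > B > A

Comparing growth rates:
C = n⁴ is O(n⁴)
B = n^(2/3) is O(n^(2/3))
A = 1 is O(1)

Therefore, the order from fastest to slowest is: C > B > A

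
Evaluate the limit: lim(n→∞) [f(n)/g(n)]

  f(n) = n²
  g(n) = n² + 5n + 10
1

Since n² and n² + 5n + 10 have the same growth rate (O(n²)),
the ratio converges to a constant: 1.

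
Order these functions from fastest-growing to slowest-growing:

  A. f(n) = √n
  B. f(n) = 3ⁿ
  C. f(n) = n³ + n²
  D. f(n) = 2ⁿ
B > D > C > A

Comparing growth rates:
B = 3ⁿ is O(3ⁿ)
D = 2ⁿ is O(2ⁿ)
C = n³ + n² is O(n³)
A = √n is O(√n)

Therefore, the order from fastest to slowest is: B > D > C > A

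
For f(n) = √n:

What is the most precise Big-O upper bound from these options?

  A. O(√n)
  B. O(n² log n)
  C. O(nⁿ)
A

f(n) = √n is O(√n).
All listed options are valid Big-O bounds (upper bounds),
but O(√n) is the tightest (smallest valid bound).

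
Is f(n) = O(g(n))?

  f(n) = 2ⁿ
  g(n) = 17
False

f(n) = 2ⁿ is O(2ⁿ), and g(n) = 17 is O(1).
Since O(2ⁿ) grows faster than O(1), f(n) = O(g(n)) is false.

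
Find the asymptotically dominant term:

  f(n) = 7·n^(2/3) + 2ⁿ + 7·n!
7·n!

Looking at each term:
  - 7·n^(2/3) is O(n^(2/3))
  - 2ⁿ is O(2ⁿ)
  - 7·n! is O(n!)

The term 7·n! (O(n!)) grows fastest and dominates all others.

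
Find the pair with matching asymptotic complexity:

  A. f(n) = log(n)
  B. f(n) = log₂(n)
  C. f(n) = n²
A and B

Examining each function:
  A. log(n) is O(log n)
  B. log₂(n) is O(log n)
  C. n² is O(n²)

Functions A and B both have the same complexity class.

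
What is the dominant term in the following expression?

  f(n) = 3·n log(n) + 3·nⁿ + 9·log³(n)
3·nⁿ

Looking at each term:
  - 3·n log(n) is O(n log n)
  - 3·nⁿ is O(nⁿ)
  - 9·log³(n) is O(log³ n)

The term 3·nⁿ (O(nⁿ)) grows fastest and dominates all others.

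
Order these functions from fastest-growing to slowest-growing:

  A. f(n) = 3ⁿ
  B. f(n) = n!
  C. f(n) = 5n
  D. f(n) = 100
B > A > C > D

Comparing growth rates:
B = n! is O(n!)
A = 3ⁿ is O(3ⁿ)
C = 5n is O(n)
D = 100 is O(1)

Therefore, the order from fastest to slowest is: B > A > C > D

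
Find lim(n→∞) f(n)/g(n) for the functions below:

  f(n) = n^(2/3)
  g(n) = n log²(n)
0

Since n^(2/3) (O(n^(2/3))) grows slower than n log²(n) (O(n log² n)),
the ratio f(n)/g(n) → 0 as n → ∞.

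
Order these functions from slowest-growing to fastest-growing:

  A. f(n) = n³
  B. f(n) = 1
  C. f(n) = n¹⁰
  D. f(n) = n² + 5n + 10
B < D < A < C

Comparing growth rates:
B = 1 is O(1)
D = n² + 5n + 10 is O(n²)
A = n³ is O(n³)
C = n¹⁰ is O(n¹⁰)

Therefore, the order from slowest to fastest is: B < D < A < C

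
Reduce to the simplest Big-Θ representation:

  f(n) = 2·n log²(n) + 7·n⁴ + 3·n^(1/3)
Θ(n⁴)

Order the terms by growth rate: 3·n^(1/3) ≺ 2·n log²(n) ≺ 7·n⁴.
The fastest-growing term 7·n⁴ dominates as n → ∞; dropping its constant factor gives Θ(n⁴).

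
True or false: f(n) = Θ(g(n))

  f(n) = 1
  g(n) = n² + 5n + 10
False

f(n) = 1 is O(1), and g(n) = n² + 5n + 10 is O(n²).
Since they have different growth rates, f(n) = Θ(g(n)) is false.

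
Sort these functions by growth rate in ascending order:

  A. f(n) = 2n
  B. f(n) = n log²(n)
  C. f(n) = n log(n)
A < C < B

Comparing growth rates:
A = 2n is O(n)
C = n log(n) is O(n log n)
B = n log²(n) is O(n log² n)

Therefore, the order from slowest to fastest is: A < C < B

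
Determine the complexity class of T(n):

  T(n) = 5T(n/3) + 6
Θ(n^log₃(5))

Master Theorem: a = 5, b = 3, f(n) = 6.
Compute the critical exponent d = log₃(5) = 1.465.
Compare f(n) = Θ(1) against n^d:
  k = 0 < d = 1.465, so f(n) = O(n^(d-ε)) — Case 1.
  The recursion cost dominates: T(n) = Θ(n^d) = Θ(n^log₃(5)).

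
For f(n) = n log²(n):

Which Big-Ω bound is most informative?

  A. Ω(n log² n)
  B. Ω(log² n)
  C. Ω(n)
A

f(n) = n log²(n) is Ω(n log² n).
All listed options are valid Big-Ω bounds (lower bounds),
but Ω(n log² n) is the tightest (largest valid bound).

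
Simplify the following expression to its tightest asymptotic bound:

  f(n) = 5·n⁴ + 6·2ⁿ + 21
Θ(2ⁿ)

Order the terms by growth rate: 21 ≺ 5·n⁴ ≺ 6·2ⁿ.
The fastest-growing term 6·2ⁿ dominates as n → ∞; dropping its constant factor gives Θ(2ⁿ).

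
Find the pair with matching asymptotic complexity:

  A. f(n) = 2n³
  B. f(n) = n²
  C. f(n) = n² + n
B and C

Examining each function:
  A. 2n³ is O(n³)
  B. n² is O(n²)
  C. n² + n is O(n²)

Functions B and C both have the same complexity class.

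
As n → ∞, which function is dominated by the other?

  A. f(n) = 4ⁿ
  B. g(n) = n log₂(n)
B

f(n) = 4ⁿ is O(4ⁿ), while g(n) = n log₂(n) is O(n log n).
Since O(n log n) grows slower than O(4ⁿ), g(n) is dominated.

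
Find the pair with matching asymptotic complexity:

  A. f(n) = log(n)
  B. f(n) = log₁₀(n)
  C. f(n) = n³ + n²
A and B

Examining each function:
  A. log(n) is O(log n)
  B. log₁₀(n) is O(log n)
  C. n³ + n² is O(n³)

Functions A and B both have the same complexity class.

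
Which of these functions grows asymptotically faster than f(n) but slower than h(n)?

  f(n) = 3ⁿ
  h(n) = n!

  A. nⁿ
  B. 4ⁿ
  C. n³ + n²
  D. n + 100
B

We need g(n) with 3ⁿ = o(g(n)) and g(n) = o(n!), i.e. O(3ⁿ) ≺ g ≺ O(n!).
Check each option:
  A. nⁿ — O(nⁿ) does not grow strictly slower than h(n)
  B. 4ⁿ — O(4ⁿ) is strictly between O(3ⁿ) and O(n!) ✓
  C. n³ + n² — O(n³) does not grow strictly faster than f(n)
  D. n + 100 — O(n) does not grow strictly faster than f(n)

Only option B (4ⁿ) lies strictly between.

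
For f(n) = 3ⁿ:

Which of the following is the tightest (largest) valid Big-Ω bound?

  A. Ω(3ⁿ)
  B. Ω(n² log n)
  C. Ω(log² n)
A

f(n) = 3ⁿ is Ω(3ⁿ).
All listed options are valid Big-Ω bounds (lower bounds),
but Ω(3ⁿ) is the tightest (largest valid bound).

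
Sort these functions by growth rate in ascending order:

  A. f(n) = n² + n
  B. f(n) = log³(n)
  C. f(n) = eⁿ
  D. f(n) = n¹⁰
B < A < D < C

Comparing growth rates:
B = log³(n) is O(log³ n)
A = n² + n is O(n²)
D = n¹⁰ is O(n¹⁰)
C = eⁿ is O(eⁿ)

Therefore, the order from slowest to fastest is: B < A < D < C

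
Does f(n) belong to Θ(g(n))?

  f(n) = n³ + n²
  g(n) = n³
True

f(n) = n³ + n² and g(n) = n³ are both O(n³).
Since they have the same asymptotic growth rate, f(n) = Θ(g(n)) is true.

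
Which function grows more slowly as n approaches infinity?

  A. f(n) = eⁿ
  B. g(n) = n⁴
B

f(n) = eⁿ is O(eⁿ), while g(n) = n⁴ is O(n⁴).
Since O(n⁴) grows slower than O(eⁿ), g(n) is dominated.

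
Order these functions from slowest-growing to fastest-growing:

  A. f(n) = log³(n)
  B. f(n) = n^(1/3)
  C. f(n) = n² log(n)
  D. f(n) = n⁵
A < B < C < D

Comparing growth rates:
A = log³(n) is O(log³ n)
B = n^(1/3) is O(n^(1/3))
C = n² log(n) is O(n² log n)
D = n⁵ is O(n⁵)

Therefore, the order from slowest to fastest is: A < B < C < D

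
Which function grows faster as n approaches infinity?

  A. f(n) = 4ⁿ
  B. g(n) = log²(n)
A

f(n) = 4ⁿ is O(4ⁿ), while g(n) = log²(n) is O(log² n).
Since O(4ⁿ) grows faster than O(log² n), f(n) dominates.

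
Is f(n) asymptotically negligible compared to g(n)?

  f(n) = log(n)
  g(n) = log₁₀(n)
False

f(n) = log(n) is O(log n), and g(n) = log₁₀(n) is O(log n).
Since they have the same growth rate, f(n) = o(g(n)) is false.
(f = o(g) requires f to grow strictly slower, not equal.)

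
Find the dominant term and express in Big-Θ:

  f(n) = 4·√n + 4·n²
Θ(n²)

Order the terms by growth rate: 4·√n ≺ 4·n².
The fastest-growing term 4·n² dominates as n → ∞; dropping its constant factor gives Θ(n²).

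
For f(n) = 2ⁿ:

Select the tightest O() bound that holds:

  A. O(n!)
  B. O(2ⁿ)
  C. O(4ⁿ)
B

f(n) = 2ⁿ is O(2ⁿ).
All listed options are valid Big-O bounds (upper bounds),
but O(2ⁿ) is the tightest (smallest valid bound).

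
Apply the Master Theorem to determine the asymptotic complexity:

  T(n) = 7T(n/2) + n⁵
Θ(n⁵)

Master Theorem: a = 7, b = 2, f(n) = n⁵.
Compute the critical exponent d = log₂(7) = 2.807.
Compare f(n) = Θ(n⁵) against n^d:
  k = 5 > d = 2.807, so f(n) = Ω(n^(d+ε)) — Case 3.
  Regularity: a·(n/b)^5/n^5 = a/b^5 = 7/32 < 1 ✓.
  The top-level work dominates: T(n) = Θ(f(n)) = Θ(n⁵).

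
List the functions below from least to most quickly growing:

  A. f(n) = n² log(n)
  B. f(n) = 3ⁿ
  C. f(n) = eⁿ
A < C < B

Comparing growth rates:
A = n² log(n) is O(n² log n)
C = eⁿ is O(eⁿ)
B = 3ⁿ is O(3ⁿ)

Therefore, the order from slowest to fastest is: A < C < B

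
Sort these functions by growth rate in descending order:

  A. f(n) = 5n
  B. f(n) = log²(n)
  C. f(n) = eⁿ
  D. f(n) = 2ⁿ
C > D > A > B

Comparing growth rates:
C = eⁿ is O(eⁿ)
D = 2ⁿ is O(2ⁿ)
A = 5n is O(n)
B = log²(n) is O(log² n)

Therefore, the order from fastest to slowest is: C > D > A > B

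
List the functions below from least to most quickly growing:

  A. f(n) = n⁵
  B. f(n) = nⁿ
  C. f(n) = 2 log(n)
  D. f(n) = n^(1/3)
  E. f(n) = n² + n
C < D < E < A < B

Comparing growth rates:
C = 2 log(n) is O(log n)
D = n^(1/3) is O(n^(1/3))
E = n² + n is O(n²)
A = n⁵ is O(n⁵)
B = nⁿ is O(nⁿ)

Therefore, the order from slowest to fastest is: C < D < E < A < B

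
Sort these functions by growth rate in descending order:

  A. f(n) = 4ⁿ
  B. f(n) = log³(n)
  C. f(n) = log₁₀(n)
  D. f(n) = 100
A > B > C > D

Comparing growth rates:
A = 4ⁿ is O(4ⁿ)
B = log³(n) is O(log³ n)
C = log₁₀(n) is O(log n)
D = 100 is O(1)

Therefore, the order from fastest to slowest is: A > B > C > D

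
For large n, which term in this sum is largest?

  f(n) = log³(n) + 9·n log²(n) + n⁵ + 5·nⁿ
5·nⁿ

Looking at each term:
  - log³(n) is O(log³ n)
  - 9·n log²(n) is O(n log² n)
  - n⁵ is O(n⁵)
  - 5·nⁿ is O(nⁿ)

The term 5·nⁿ (O(nⁿ)) grows fastest and dominates all others.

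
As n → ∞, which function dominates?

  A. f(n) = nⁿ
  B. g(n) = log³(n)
A

f(n) = nⁿ is O(nⁿ), while g(n) = log³(n) is O(log³ n).
Since O(nⁿ) grows faster than O(log³ n), f(n) dominates.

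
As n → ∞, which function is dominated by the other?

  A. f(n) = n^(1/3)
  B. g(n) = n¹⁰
A

f(n) = n^(1/3) is O(n^(1/3)), while g(n) = n¹⁰ is O(n¹⁰).
Since O(n^(1/3)) grows slower than O(n¹⁰), f(n) is dominated.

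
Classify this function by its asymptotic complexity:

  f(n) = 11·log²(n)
O(log² n)

The dominant term in 11·log²(n) is 11·log²(n), which is Θ(log² n).
Constants are absorbed, so the tightest bound is O(log² n).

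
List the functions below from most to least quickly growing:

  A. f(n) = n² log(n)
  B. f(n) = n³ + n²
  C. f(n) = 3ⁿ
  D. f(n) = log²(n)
C > B > A > D

Comparing growth rates:
C = 3ⁿ is O(3ⁿ)
B = n³ + n² is O(n³)
A = n² log(n) is O(n² log n)
D = log²(n) is O(log² n)

Therefore, the order from fastest to slowest is: C > B > A > D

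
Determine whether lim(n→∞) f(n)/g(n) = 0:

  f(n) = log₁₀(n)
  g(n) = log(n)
False

f(n) = log₁₀(n) is O(log n), and g(n) = log(n) is O(log n).
Since they have the same growth rate, f(n) = o(g(n)) is false.
(f = o(g) requires f to grow strictly slower, not equal.)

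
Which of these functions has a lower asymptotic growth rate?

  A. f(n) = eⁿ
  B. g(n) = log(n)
B

f(n) = eⁿ is O(eⁿ), while g(n) = log(n) is O(log n).
Since O(log n) grows slower than O(eⁿ), g(n) is dominated.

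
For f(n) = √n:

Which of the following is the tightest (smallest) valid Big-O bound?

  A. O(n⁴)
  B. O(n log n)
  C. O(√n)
C

f(n) = √n is O(√n).
All listed options are valid Big-O bounds (upper bounds),
but O(√n) is the tightest (smallest valid bound).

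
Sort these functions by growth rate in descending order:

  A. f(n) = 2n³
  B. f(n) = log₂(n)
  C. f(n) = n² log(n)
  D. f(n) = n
A > C > D > B

Comparing growth rates:
A = 2n³ is O(n³)
C = n² log(n) is O(n² log n)
D = n is O(n)
B = log₂(n) is O(log n)

Therefore, the order from fastest to slowest is: A > C > D > B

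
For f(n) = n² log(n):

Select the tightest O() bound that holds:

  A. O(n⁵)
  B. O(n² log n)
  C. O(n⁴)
B

f(n) = n² log(n) is O(n² log n).
All listed options are valid Big-O bounds (upper bounds),
but O(n² log n) is the tightest (smallest valid bound).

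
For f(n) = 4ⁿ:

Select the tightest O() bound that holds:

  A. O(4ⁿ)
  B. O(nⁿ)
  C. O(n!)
A

f(n) = 4ⁿ is O(4ⁿ).
All listed options are valid Big-O bounds (upper bounds),
but O(4ⁿ) is the tightest (smallest valid bound).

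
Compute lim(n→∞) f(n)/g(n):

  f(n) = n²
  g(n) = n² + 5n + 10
1

Since n² and n² + 5n + 10 have the same growth rate (O(n²)),
the ratio converges to a constant: 1.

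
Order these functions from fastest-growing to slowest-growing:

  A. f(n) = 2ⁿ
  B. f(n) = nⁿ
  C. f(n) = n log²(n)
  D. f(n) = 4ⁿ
B > D > A > C

Comparing growth rates:
B = nⁿ is O(nⁿ)
D = 4ⁿ is O(4ⁿ)
A = 2ⁿ is O(2ⁿ)
C = n log²(n) is O(n log² n)

Therefore, the order from fastest to slowest is: B > D > A > C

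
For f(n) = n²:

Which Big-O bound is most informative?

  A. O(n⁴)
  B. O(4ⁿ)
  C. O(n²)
C

f(n) = n² is O(n²).
All listed options are valid Big-O bounds (upper bounds),
but O(n²) is the tightest (smallest valid bound).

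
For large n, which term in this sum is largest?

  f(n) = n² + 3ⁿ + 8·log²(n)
3ⁿ

Looking at each term:
  - n² is O(n²)
  - 3ⁿ is O(3ⁿ)
  - 8·log²(n) is O(log² n)

The term 3ⁿ (O(3ⁿ)) grows fastest and dominates all others.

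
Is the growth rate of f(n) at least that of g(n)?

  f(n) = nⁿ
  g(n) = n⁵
True

f(n) = nⁿ is O(nⁿ), and g(n) = n⁵ is O(n⁵).
Since O(nⁿ) grows at least as fast as O(n⁵), f(n) = Ω(g(n)) is true.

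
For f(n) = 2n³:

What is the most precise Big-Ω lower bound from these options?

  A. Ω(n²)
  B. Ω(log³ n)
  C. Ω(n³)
C

f(n) = 2n³ is Ω(n³).
All listed options are valid Big-Ω bounds (lower bounds),
but Ω(n³) is the tightest (largest valid bound).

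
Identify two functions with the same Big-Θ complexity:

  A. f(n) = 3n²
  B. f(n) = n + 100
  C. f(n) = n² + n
A and C

Examining each function:
  A. 3n² is O(n²)
  B. n + 100 is O(n)
  C. n² + n is O(n²)

Functions A and C both have the same complexity class.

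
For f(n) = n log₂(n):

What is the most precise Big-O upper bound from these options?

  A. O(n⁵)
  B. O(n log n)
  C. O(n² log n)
B

f(n) = n log₂(n) is O(n log n).
All listed options are valid Big-O bounds (upper bounds),
but O(n log n) is the tightest (smallest valid bound).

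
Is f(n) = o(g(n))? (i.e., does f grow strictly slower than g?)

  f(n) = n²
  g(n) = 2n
False

f(n) = n² is O(n²), and g(n) = 2n is O(n).
Since O(n²) grows faster than or equal to O(n), f(n) = o(g(n)) is false.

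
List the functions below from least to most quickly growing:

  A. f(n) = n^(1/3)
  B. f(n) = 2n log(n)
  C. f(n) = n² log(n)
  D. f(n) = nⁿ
A < B < C < D

Comparing growth rates:
A = n^(1/3) is O(n^(1/3))
B = 2n log(n) is O(n log n)
C = n² log(n) is O(n² log n)
D = nⁿ is O(nⁿ)

Therefore, the order from slowest to fastest is: A < B < C < D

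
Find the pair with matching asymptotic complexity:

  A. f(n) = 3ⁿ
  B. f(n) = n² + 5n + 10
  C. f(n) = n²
B and C

Examining each function:
  A. 3ⁿ is O(3ⁿ)
  B. n² + 5n + 10 is O(n²)
  C. n² is O(n²)

Functions B and C both have the same complexity class.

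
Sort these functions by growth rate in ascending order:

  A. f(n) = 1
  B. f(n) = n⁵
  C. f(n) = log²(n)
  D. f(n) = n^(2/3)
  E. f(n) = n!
A < C < D < B < E

Comparing growth rates:
A = 1 is O(1)
C = log²(n) is O(log² n)
D = n^(2/3) is O(n^(2/3))
B = n⁵ is O(n⁵)
E = n! is O(n!)

Therefore, the order from slowest to fastest is: A < C < D < B < E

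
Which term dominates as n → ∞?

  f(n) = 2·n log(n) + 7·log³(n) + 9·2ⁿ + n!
n!

Looking at each term:
  - 2·n log(n) is O(n log n)
  - 7·log³(n) is O(log³ n)
  - 9·2ⁿ is O(2ⁿ)
  - n! is O(n!)

The term n! (O(n!)) grows fastest and dominates all others.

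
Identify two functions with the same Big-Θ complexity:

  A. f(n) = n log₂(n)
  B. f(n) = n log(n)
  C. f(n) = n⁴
A and B

Examining each function:
  A. n log₂(n) is O(n log n)
  B. n log(n) is O(n log n)
  C. n⁴ is O(n⁴)

Functions A and B both have the same complexity class.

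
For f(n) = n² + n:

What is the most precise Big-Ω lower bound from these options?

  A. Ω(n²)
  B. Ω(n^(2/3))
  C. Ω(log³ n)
A

f(n) = n² + n is Ω(n²).
All listed options are valid Big-Ω bounds (lower bounds),
but Ω(n²) is the tightest (largest valid bound).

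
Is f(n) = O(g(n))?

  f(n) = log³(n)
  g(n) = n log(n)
True

f(n) = log³(n) is O(log³ n), and g(n) = n log(n) is O(n log n).
Since O(log³ n) ⊆ O(n log n) (f grows no faster than g), f(n) = O(g(n)) is true.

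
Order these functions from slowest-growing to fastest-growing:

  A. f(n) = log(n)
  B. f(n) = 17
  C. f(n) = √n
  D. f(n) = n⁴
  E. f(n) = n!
B < A < C < D < E

Comparing growth rates:
B = 17 is O(1)
A = log(n) is O(log n)
C = √n is O(√n)
D = n⁴ is O(n⁴)
E = n! is O(n!)

Therefore, the order from slowest to fastest is: B < A < C < D < E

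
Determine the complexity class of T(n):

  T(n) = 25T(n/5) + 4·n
Θ(n²)

Master Theorem: a = 25, b = 5, f(n) = 4·n.
Compute the critical exponent d = log₅(25) = 2.
Compare f(n) = Θ(n) against n^d:
  k = 1 < d = 2, so f(n) = O(n^(d-ε)) — Case 1.
  The recursion cost dominates: T(n) = Θ(n^d) = Θ(n²).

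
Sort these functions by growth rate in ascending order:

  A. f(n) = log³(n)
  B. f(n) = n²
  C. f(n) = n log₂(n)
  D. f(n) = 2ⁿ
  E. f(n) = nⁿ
A < C < B < D < E

Comparing growth rates:
A = log³(n) is O(log³ n)
C = n log₂(n) is O(n log n)
B = n² is O(n²)
D = 2ⁿ is O(2ⁿ)
E = nⁿ is O(nⁿ)

Therefore, the order from slowest to fastest is: A < C < B < D < E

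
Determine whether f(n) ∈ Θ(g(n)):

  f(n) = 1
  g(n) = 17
True

f(n) = 1 and g(n) = 17 are both O(1).
Since they have the same asymptotic growth rate, f(n) = Θ(g(n)) is true.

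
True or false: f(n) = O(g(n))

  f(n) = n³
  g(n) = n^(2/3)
False

f(n) = n³ is O(n³), and g(n) = n^(2/3) is O(n^(2/3)).
Since O(n³) grows faster than O(n^(2/3)), f(n) = O(g(n)) is false.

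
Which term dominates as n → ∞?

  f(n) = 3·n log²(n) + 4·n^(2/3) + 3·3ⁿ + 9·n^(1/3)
3·3ⁿ

Looking at each term:
  - 3·n log²(n) is O(n log² n)
  - 4·n^(2/3) is O(n^(2/3))
  - 3·3ⁿ is O(3ⁿ)
  - 9·n^(1/3) is O(n^(1/3))

The term 3·3ⁿ (O(3ⁿ)) grows fastest and dominates all others.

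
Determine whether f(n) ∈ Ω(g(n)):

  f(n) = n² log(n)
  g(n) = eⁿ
False

f(n) = n² log(n) is O(n² log n), and g(n) = eⁿ is O(eⁿ).
Since O(n² log n) grows slower than O(eⁿ), f(n) = Ω(g(n)) is false.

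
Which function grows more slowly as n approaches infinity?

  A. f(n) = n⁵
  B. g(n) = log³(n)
B

f(n) = n⁵ is O(n⁵), while g(n) = log³(n) is O(log³ n).
Since O(log³ n) grows slower than O(n⁵), g(n) is dominated.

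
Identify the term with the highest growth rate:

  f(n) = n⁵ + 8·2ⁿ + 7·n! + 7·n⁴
7·n!

Looking at each term:
  - n⁵ is O(n⁵)
  - 8·2ⁿ is O(2ⁿ)
  - 7·n! is O(n!)
  - 7·n⁴ is O(n⁴)

The term 7·n! (O(n!)) grows fastest and dominates all others.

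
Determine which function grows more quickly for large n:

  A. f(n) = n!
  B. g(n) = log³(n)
A

f(n) = n! is O(n!), while g(n) = log³(n) is O(log³ n).
Since O(n!) grows faster than O(log³ n), f(n) dominates.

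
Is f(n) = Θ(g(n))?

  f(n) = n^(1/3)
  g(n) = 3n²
False

f(n) = n^(1/3) is O(n^(1/3)), and g(n) = 3n² is O(n²).
Since they have different growth rates, f(n) = Θ(g(n)) is false.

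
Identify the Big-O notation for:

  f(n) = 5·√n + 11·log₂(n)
O(√n)

The dominant term in 5·√n + 11·log₂(n) is 5·√n, which is Θ(√n).
Lower-order terms (11·log₂(n)) are asymptotically negligible.
Constants are absorbed, so the tightest bound is O(√n).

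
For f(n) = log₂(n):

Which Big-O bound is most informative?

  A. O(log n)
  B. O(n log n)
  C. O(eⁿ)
A

f(n) = log₂(n) is O(log n).
All listed options are valid Big-O bounds (upper bounds),
but O(log n) is the tightest (smallest valid bound).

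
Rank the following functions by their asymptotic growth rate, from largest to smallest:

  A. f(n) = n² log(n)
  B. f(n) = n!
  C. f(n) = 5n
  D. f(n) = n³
B > D > A > C

Comparing growth rates:
B = n! is O(n!)
D = n³ is O(n³)
A = n² log(n) is O(n² log n)
C = 5n is O(n)

Therefore, the order from fastest to slowest is: B > D > A > C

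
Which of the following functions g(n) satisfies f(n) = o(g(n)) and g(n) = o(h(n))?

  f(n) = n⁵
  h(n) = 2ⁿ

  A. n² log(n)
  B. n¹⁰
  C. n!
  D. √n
B

We need g(n) with n⁵ = o(g(n)) and g(n) = o(2ⁿ), i.e. O(n⁵) ≺ g ≺ O(2ⁿ).
Check each option:
  A. n² log(n) — O(n² log n) does not grow strictly faster than f(n)
  B. n¹⁰ — O(n¹⁰) is strictly between O(n⁵) and O(2ⁿ) ✓
  C. n! — O(n!) does not grow strictly slower than h(n)
  D. √n — O(√n) does not grow strictly faster than f(n)

Only option B (n¹⁰) lies strictly between.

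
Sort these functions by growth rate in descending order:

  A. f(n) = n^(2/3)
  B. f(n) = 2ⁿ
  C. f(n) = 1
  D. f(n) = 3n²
B > D > A > C

Comparing growth rates:
B = 2ⁿ is O(2ⁿ)
D = 3n² is O(n²)
A = n^(2/3) is O(n^(2/3))
C = 1 is O(1)

Therefore, the order from fastest to slowest is: B > D > A > C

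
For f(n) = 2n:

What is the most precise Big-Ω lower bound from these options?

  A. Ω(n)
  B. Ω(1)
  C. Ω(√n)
A

f(n) = 2n is Ω(n).
All listed options are valid Big-Ω bounds (lower bounds),
but Ω(n) is the tightest (largest valid bound).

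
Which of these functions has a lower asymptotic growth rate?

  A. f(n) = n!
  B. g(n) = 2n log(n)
B

f(n) = n! is O(n!), while g(n) = 2n log(n) is O(n log n).
Since O(n log n) grows slower than O(n!), g(n) is dominated.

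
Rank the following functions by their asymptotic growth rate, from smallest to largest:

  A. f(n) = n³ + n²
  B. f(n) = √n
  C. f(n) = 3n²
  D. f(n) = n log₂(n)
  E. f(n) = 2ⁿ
B < D < C < A < E

Comparing growth rates:
B = √n is O(√n)
D = n log₂(n) is O(n log n)
C = 3n² is O(n²)
A = n³ + n² is O(n³)
E = 2ⁿ is O(2ⁿ)

Therefore, the order from slowest to fastest is: B < D < C < A < E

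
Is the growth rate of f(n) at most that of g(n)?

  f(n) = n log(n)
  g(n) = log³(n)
False

f(n) = n log(n) is O(n log n), and g(n) = log³(n) is O(log³ n).
Since O(n log n) grows faster than O(log³ n), f(n) = O(g(n)) is false.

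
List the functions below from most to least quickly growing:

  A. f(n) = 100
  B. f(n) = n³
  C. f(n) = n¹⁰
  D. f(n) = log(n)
C > B > D > A

Comparing growth rates:
C = n¹⁰ is O(n¹⁰)
B = n³ is O(n³)
D = log(n) is O(log n)
A = 100 is O(1)

Therefore, the order from fastest to slowest is: C > B > D > A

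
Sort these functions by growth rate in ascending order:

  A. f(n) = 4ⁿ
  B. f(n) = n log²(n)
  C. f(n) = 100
C < B < A

Comparing growth rates:
C = 100 is O(1)
B = n log²(n) is O(n log² n)
A = 4ⁿ is O(4ⁿ)

Therefore, the order from slowest to fastest is: C < B < A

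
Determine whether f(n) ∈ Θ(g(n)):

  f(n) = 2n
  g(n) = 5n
True

f(n) = 2n and g(n) = 5n are both O(n).
Since they have the same asymptotic growth rate, f(n) = Θ(g(n)) is true.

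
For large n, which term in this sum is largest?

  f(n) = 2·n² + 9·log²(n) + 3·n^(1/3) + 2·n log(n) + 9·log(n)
2·n²

Looking at each term:
  - 2·n² is O(n²)
  - 9·log²(n) is O(log² n)
  - 3·n^(1/3) is O(n^(1/3))
  - 2·n log(n) is O(n log n)
  - 9·log(n) is O(log n)

The term 2·n² (O(n²)) grows fastest and dominates all others.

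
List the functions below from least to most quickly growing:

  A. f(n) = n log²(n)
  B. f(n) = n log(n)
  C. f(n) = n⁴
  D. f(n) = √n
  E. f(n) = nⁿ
D < B < A < C < E

Comparing growth rates:
D = √n is O(√n)
B = n log(n) is O(n log n)
A = n log²(n) is O(n log² n)
C = n⁴ is O(n⁴)
E = nⁿ is O(nⁿ)

Therefore, the order from slowest to fastest is: D < B < A < C < E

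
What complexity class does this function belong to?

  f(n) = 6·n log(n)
O(n log n)

The dominant term in 6·n log(n) is 6·n log(n), which is Θ(n log n).
Constants are absorbed, so the tightest bound is O(n log n).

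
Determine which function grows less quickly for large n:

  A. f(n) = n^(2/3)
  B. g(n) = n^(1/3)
B

f(n) = n^(2/3) is O(n^(2/3)), while g(n) = n^(1/3) is O(n^(1/3)).
Since O(n^(1/3)) grows slower than O(n^(2/3)), g(n) is dominated.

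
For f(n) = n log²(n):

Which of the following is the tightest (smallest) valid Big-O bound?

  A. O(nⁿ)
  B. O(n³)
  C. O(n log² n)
C

f(n) = n log²(n) is O(n log² n).
All listed options are valid Big-O bounds (upper bounds),
but O(n log² n) is the tightest (smallest valid bound).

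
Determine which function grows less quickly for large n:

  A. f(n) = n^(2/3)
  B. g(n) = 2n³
A

f(n) = n^(2/3) is O(n^(2/3)), while g(n) = 2n³ is O(n³).
Since O(n^(2/3)) grows slower than O(n³), f(n) is dominated.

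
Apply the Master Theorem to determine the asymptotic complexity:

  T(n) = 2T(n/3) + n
Θ(n)

Master Theorem: a = 2, b = 3, f(n) = n.
Compute the critical exponent d = log₃(2) = 0.631.
Compare f(n) = Θ(n) against n^d:
  k = 1 > d = 0.631, so f(n) = Ω(n^(d+ε)) — Case 3.
  Regularity: a·(n/b)^1/n^1 = a/b^1 = 2/3 < 1 ✓.
  The top-level work dominates: T(n) = Θ(f(n)) = Θ(n).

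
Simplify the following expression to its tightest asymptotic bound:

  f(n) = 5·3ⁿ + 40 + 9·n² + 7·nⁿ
Θ(nⁿ)

Order the terms by growth rate: 40 ≺ 9·n² ≺ 5·3ⁿ ≺ 7·nⁿ.
The fastest-growing term 7·nⁿ dominates as n → ∞; dropping its constant factor gives Θ(nⁿ).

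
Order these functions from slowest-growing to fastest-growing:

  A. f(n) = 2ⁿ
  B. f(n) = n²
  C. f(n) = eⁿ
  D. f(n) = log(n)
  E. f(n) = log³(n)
D < E < B < A < C

Comparing growth rates:
D = log(n) is O(log n)
E = log³(n) is O(log³ n)
B = n² is O(n²)
A = 2ⁿ is O(2ⁿ)
C = eⁿ is O(eⁿ)

Therefore, the order from slowest to fastest is: D < E < B < A < C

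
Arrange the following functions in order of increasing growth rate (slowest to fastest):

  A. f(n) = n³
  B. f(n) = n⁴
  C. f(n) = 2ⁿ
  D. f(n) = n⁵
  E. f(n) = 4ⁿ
A < B < D < C < E

Comparing growth rates:
A = n³ is O(n³)
B = n⁴ is O(n⁴)
D = n⁵ is O(n⁵)
C = 2ⁿ is O(2ⁿ)
E = 4ⁿ is O(4ⁿ)

Therefore, the order from slowest to fastest is: A < B < D < C < E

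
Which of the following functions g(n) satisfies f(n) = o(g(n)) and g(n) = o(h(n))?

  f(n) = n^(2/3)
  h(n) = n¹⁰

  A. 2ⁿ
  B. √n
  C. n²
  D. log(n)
C

We need g(n) with n^(2/3) = o(g(n)) and g(n) = o(n¹⁰), i.e. O(n^(2/3)) ≺ g ≺ O(n¹⁰).
Check each option:
  A. 2ⁿ — O(2ⁿ) does not grow strictly slower than h(n)
  B. √n — O(√n) does not grow strictly faster than f(n)
  C. n² — O(n²) is strictly between O(n^(2/3)) and O(n¹⁰) ✓
  D. log(n) — O(log n) does not grow strictly faster than f(n)

Only option C (n²) lies strictly between.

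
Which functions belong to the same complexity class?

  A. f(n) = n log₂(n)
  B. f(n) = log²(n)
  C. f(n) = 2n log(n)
A and C

Examining each function:
  A. n log₂(n) is O(n log n)
  B. log²(n) is O(log² n)
  C. 2n log(n) is O(n log n)

Functions A and C both have the same complexity class.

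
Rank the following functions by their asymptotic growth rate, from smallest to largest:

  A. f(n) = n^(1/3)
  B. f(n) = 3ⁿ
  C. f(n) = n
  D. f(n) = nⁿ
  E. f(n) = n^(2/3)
A < E < C < B < D

Comparing growth rates:
A = n^(1/3) is O(n^(1/3))
E = n^(2/3) is O(n^(2/3))
C = n is O(n)
B = 3ⁿ is O(3ⁿ)
D = nⁿ is O(nⁿ)

Therefore, the order from slowest to fastest is: A < E < C < B < D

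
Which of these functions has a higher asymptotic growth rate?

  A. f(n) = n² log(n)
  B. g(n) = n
A

f(n) = n² log(n) is O(n² log n), while g(n) = n is O(n).
Since O(n² log n) grows faster than O(n), f(n) dominates.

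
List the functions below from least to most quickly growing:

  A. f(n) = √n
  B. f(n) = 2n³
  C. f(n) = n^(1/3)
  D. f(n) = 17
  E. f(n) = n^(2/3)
D < C < A < E < B

Comparing growth rates:
D = 17 is O(1)
C = n^(1/3) is O(n^(1/3))
A = √n is O(√n)
E = n^(2/3) is O(n^(2/3))
B = 2n³ is O(n³)

Therefore, the order from slowest to fastest is: D < C < A < E < B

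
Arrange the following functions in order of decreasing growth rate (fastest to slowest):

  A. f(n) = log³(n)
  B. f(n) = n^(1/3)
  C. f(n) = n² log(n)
C > B > A

Comparing growth rates:
C = n² log(n) is O(n² log n)
B = n^(1/3) is O(n^(1/3))
A = log³(n) is O(log³ n)

Therefore, the order from fastest to slowest is: C > B > A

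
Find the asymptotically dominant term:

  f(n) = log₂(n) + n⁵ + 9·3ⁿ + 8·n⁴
9·3ⁿ

Looking at each term:
  - log₂(n) is O(log n)
  - n⁵ is O(n⁵)
  - 9·3ⁿ is O(3ⁿ)
  - 8·n⁴ is O(n⁴)

The term 9·3ⁿ (O(3ⁿ)) grows fastest and dominates all others.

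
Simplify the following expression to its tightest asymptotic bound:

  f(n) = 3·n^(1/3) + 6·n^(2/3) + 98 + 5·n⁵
Θ(n⁵)

Order the terms by growth rate: 98 ≺ 3·n^(1/3) ≺ 6·n^(2/3) ≺ 5·n⁵.
The fastest-growing term 5·n⁵ dominates as n → ∞; dropping its constant factor gives Θ(n⁵).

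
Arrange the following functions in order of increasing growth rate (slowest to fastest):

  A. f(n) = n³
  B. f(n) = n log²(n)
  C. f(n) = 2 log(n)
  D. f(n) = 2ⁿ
C < B < A < D

Comparing growth rates:
C = 2 log(n) is O(log n)
B = n log²(n) is O(n log² n)
A = n³ is O(n³)
D = 2ⁿ is O(2ⁿ)

Therefore, the order from slowest to fastest is: C < B < A < D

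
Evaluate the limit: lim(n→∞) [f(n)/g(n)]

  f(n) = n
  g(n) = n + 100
1

Since n and n + 100 have the same growth rate (O(n)),
the ratio converges to a constant: 1.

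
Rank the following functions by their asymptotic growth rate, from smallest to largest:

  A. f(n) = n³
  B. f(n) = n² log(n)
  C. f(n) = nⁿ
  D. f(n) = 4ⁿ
B < A < D < C

Comparing growth rates:
B = n² log(n) is O(n² log n)
A = n³ is O(n³)
D = 4ⁿ is O(4ⁿ)
C = nⁿ is O(nⁿ)

Therefore, the order from slowest to fastest is: B < A < D < C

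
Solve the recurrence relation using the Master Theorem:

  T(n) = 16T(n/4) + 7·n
Θ(n²)

Master Theorem: a = 16, b = 4, f(n) = 7·n.
Compute the critical exponent d = log₄(16) = 2.
Compare f(n) = Θ(n) against n^d:
  k = 1 < d = 2, so f(n) = O(n^(d-ε)) — Case 1.
  The recursion cost dominates: T(n) = Θ(n^d) = Θ(n²).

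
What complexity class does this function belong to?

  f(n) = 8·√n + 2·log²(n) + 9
O(√n)

The dominant term in 8·√n + 2·log²(n) + 9 is 8·√n, which is Θ(√n).
Lower-order terms (2·log²(n), 9) are asymptotically negligible.
Constants are absorbed, so the tightest bound is O(√n).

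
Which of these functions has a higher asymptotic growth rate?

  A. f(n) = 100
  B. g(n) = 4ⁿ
B

f(n) = 100 is O(1), while g(n) = 4ⁿ is O(4ⁿ).
Since O(4ⁿ) grows faster than O(1), g(n) dominates.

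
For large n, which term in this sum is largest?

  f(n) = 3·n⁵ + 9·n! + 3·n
9·n!

Looking at each term:
  - 3·n⁵ is O(n⁵)
  - 9·n! is O(n!)
  - 3·n is O(n)

The term 9·n! (O(n!)) grows fastest and dominates all others.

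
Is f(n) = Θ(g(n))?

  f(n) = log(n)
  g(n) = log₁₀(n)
True

f(n) = log(n) and g(n) = log₁₀(n) are both O(log n).
Since they have the same asymptotic growth rate, f(n) = Θ(g(n)) is true.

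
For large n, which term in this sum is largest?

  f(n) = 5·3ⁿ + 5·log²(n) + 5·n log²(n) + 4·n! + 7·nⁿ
7·nⁿ

Looking at each term:
  - 5·3ⁿ is O(3ⁿ)
  - 5·log²(n) is O(log² n)
  - 5·n log²(n) is O(n log² n)
  - 4·n! is O(n!)
  - 7·nⁿ is O(nⁿ)

The term 7·nⁿ (O(nⁿ)) grows fastest and dominates all others.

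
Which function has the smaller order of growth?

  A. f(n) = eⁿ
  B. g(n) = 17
B

f(n) = eⁿ is O(eⁿ), while g(n) = 17 is O(1).
Since O(1) grows slower than O(eⁿ), g(n) is dominated.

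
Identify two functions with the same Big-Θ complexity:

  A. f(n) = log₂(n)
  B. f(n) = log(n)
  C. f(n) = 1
A and B

Examining each function:
  A. log₂(n) is O(log n)
  B. log(n) is O(log n)
  C. 1 is O(1)

Functions A and B both have the same complexity class.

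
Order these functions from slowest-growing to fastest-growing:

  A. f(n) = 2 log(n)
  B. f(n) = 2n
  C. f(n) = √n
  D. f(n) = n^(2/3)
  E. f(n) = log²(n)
A < E < C < D < B

Comparing growth rates:
A = 2 log(n) is O(log n)
E = log²(n) is O(log² n)
C = √n is O(√n)
D = n^(2/3) is O(n^(2/3))
B = 2n is O(n)

Therefore, the order from slowest to fastest is: A < E < C < D < B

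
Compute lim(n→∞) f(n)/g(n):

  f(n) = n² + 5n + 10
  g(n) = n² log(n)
0

Since n² + 5n + 10 (O(n²)) grows slower than n² log(n) (O(n² log n)),
the ratio f(n)/g(n) → 0 as n → ∞.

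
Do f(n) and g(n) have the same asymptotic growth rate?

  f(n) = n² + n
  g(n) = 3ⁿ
False

f(n) = n² + n is O(n²), and g(n) = 3ⁿ is O(3ⁿ).
Since they have different growth rates, f(n) = Θ(g(n)) is false.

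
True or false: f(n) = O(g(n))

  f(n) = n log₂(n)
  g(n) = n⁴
True

f(n) = n log₂(n) is O(n log n), and g(n) = n⁴ is O(n⁴).
Since O(n log n) ⊆ O(n⁴) (f grows no faster than g), f(n) = O(g(n)) is true.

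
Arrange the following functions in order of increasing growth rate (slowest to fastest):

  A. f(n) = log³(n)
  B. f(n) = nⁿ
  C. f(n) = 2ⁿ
A < C < B

Comparing growth rates:
A = log³(n) is O(log³ n)
C = 2ⁿ is O(2ⁿ)
B = nⁿ is O(nⁿ)

Therefore, the order from slowest to fastest is: A < C < B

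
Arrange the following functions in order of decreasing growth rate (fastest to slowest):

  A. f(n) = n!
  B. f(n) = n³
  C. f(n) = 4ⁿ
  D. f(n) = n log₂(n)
A > C > B > D

Comparing growth rates:
A = n! is O(n!)
C = 4ⁿ is O(4ⁿ)
B = n³ is O(n³)
D = n log₂(n) is O(n log n)

Therefore, the order from fastest to slowest is: A > C > B > D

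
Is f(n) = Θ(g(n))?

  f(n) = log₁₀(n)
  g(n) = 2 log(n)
True

f(n) = log₁₀(n) and g(n) = 2 log(n) are both O(log n).
Since they have the same asymptotic growth rate, f(n) = Θ(g(n)) is true.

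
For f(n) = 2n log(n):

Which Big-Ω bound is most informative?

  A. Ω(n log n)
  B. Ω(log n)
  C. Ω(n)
A

f(n) = 2n log(n) is Ω(n log n).
All listed options are valid Big-Ω bounds (lower bounds),
but Ω(n log n) is the tightest (largest valid bound).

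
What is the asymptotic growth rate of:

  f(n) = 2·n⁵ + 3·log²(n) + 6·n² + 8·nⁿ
Θ(nⁿ)

Order the terms by growth rate: 3·log²(n) ≺ 6·n² ≺ 2·n⁵ ≺ 8·nⁿ.
The fastest-growing term 8·nⁿ dominates as n → ∞; dropping its constant factor gives Θ(nⁿ).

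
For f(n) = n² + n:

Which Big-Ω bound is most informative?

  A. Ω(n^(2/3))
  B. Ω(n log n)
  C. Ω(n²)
C

f(n) = n² + n is Ω(n²).
All listed options are valid Big-Ω bounds (lower bounds),
but Ω(n²) is the tightest (largest valid bound).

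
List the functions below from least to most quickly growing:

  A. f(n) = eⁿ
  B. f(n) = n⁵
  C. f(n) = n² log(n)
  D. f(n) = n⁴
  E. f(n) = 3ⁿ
C < D < B < A < E

Comparing growth rates:
C = n² log(n) is O(n² log n)
D = n⁴ is O(n⁴)
B = n⁵ is O(n⁵)
A = eⁿ is O(eⁿ)
E = 3ⁿ is O(3ⁿ)

Therefore, the order from slowest to fastest is: C < D < B < A < E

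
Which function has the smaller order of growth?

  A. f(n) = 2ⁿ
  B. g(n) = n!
A

f(n) = 2ⁿ is O(2ⁿ), while g(n) = n! is O(n!).
Since O(2ⁿ) grows slower than O(n!), f(n) is dominated.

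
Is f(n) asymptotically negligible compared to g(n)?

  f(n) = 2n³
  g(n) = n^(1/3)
False

f(n) = 2n³ is O(n³), and g(n) = n^(1/3) is O(n^(1/3)).
Since O(n³) grows faster than or equal to O(n^(1/3)), f(n) = o(g(n)) is false.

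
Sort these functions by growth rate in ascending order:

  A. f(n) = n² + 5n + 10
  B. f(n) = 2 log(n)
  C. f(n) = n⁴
B < A < C

Comparing growth rates:
B = 2 log(n) is O(log n)
A = n² + 5n + 10 is O(n²)
C = n⁴ is O(n⁴)

Therefore, the order from slowest to fastest is: B < A < C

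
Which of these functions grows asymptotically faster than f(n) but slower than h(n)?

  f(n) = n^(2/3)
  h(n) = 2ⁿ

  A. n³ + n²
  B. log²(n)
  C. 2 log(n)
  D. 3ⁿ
A

We need g(n) with n^(2/3) = o(g(n)) and g(n) = o(2ⁿ), i.e. O(n^(2/3)) ≺ g ≺ O(2ⁿ).
Check each option:
  A. n³ + n² — O(n³) is strictly between O(n^(2/3)) and O(2ⁿ) ✓
  B. log²(n) — O(log² n) does not grow strictly faster than f(n)
  C. 2 log(n) — O(log n) does not grow strictly faster than f(n)
  D. 3ⁿ — O(3ⁿ) does not grow strictly slower than h(n)

Only option A (n³ + n²) lies strictly between.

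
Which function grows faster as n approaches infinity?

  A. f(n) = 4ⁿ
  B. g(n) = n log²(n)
A

f(n) = 4ⁿ is O(4ⁿ), while g(n) = n log²(n) is O(n log² n).
Since O(4ⁿ) grows faster than O(n log² n), f(n) dominates.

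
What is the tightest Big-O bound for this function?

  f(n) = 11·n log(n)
O(n log n)

The dominant term in 11·n log(n) is 11·n log(n), which is Θ(n log n).
Constants are absorbed, so the tightest bound is O(n log n).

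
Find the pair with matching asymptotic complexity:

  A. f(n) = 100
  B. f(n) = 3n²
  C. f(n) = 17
A and C

Examining each function:
  A. 100 is O(1)
  B. 3n² is O(n²)
  C. 17 is O(1)

Functions A and C both have the same complexity class.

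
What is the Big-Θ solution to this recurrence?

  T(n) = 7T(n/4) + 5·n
Θ(n^log₄(7))

Master Theorem: a = 7, b = 4, f(n) = 5·n.
Compute the critical exponent d = log₄(7) = 1.404.
Compare f(n) = Θ(n) against n^d:
  k = 1 < d = 1.404, so f(n) = O(n^(d-ε)) — Case 1.
  The recursion cost dominates: T(n) = Θ(n^d) = Θ(n^log₄(7)).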